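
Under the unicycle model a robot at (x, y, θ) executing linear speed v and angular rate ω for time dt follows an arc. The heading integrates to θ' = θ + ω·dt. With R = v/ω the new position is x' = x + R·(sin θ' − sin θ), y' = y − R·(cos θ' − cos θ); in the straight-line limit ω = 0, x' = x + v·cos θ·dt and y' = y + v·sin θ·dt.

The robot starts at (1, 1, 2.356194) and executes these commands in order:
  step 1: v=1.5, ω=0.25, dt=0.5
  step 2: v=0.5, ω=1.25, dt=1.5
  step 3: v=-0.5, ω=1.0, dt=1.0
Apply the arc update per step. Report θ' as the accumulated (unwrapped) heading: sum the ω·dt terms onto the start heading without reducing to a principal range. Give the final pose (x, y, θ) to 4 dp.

(-0.2510, 1.7939, 5.3562)

step 1: θ'=2.4812 (R=6.0000) → pose (0.4379, 1.4958, 2.4812)
step 2: θ'=4.3562 (R=0.4000) → pose (-0.1823, 1.3194, 4.3562)
step 3: θ'=5.3562 (R=-0.5000) → pose (-0.2510, 1.7939, 5.3562)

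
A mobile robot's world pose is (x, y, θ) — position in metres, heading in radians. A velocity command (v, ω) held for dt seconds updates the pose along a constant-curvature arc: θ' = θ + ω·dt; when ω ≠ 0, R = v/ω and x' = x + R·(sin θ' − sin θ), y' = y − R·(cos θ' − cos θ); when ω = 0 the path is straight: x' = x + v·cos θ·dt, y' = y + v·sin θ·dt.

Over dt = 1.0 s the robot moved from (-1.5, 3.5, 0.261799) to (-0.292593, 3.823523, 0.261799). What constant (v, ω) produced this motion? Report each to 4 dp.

Δθ = 0.261799 − 0.261799 = 0.000000
ω = Δθ/dt = 0.000000/1.0 = 0.0000
ω = 0 → v = (Δx·cos θ + Δy·sin θ)/dt = 1.2500

v = 1.2500, ω = 0.0000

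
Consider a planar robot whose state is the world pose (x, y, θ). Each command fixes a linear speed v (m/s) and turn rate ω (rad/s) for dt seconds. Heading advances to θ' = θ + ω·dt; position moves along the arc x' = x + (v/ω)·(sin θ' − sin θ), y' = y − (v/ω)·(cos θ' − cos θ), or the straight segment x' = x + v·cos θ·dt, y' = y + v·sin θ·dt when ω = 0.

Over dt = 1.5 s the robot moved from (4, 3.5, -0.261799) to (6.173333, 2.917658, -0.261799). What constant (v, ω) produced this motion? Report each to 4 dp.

v = 1.5000, ω = 0.0000

Δθ = -0.261799 − -0.261799 = 0.000000
ω = Δθ/dt = 0.000000/1.5 = 0.0000
ω = 0 → v = (Δx·cos θ + Δy·sin θ)/dt = 1.5000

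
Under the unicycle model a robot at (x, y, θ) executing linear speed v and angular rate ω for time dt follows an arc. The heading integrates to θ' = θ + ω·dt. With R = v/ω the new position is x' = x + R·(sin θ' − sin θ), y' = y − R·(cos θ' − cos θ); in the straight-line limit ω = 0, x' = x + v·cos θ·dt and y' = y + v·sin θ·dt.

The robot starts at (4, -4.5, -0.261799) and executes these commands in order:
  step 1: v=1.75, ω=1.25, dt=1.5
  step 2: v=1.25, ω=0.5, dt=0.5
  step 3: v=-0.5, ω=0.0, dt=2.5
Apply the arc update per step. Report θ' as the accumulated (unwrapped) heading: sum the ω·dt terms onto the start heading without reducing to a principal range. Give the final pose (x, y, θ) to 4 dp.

step 1: θ'=1.6132 (R=1.4000) → pose (5.7611, -3.0884, 1.6132)
step 2: θ'=1.8632 (R=2.5000) → pose (5.6572, -2.4737, 1.8632)
step 3: θ'=1.8632 (straight) → pose (6.0175, -3.6706, 1.8632)

(6.0175, -3.6706, 1.8632)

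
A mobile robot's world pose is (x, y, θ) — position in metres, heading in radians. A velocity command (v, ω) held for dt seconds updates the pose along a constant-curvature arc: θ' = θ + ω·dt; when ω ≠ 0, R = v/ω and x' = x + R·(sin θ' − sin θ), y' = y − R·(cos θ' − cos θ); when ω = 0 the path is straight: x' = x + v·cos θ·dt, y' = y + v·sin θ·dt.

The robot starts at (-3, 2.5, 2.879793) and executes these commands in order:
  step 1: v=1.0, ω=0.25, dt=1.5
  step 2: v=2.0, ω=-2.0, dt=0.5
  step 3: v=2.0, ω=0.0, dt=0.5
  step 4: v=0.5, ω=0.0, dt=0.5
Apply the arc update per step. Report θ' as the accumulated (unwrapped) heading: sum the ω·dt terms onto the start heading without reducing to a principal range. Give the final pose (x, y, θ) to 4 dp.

(-6.1650, 3.9412, 2.2548)

step 1: θ'=3.2548 (R=4.0000) → pose (-4.4871, 2.6107, 3.2548)
step 2: θ'=2.2548 (R=-1.0000) → pose (-5.3751, 2.9724, 2.2548)
step 3: θ'=2.2548 (straight) → pose (-6.0070, 3.7475, 2.2548)
step 4: θ'=2.2548 (straight) → pose (-6.1650, 3.9412, 2.2548)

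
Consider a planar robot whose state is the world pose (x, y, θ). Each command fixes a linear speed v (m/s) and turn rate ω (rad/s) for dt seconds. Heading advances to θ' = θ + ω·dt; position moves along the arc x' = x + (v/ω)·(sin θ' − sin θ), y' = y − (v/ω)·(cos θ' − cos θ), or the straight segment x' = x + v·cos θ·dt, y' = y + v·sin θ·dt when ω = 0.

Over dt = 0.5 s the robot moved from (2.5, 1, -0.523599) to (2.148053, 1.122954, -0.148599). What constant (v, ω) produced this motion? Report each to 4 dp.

v = -0.7500, ω = 0.7500

Δθ = -0.148599 − -0.523599 = 0.375000
ω = Δθ/dt = 0.375000/0.5 = 0.7500
R = Δx/(sin θ' − sin θ) = -1.0000
v = R·ω = -1.0000·0.7500 = -0.7500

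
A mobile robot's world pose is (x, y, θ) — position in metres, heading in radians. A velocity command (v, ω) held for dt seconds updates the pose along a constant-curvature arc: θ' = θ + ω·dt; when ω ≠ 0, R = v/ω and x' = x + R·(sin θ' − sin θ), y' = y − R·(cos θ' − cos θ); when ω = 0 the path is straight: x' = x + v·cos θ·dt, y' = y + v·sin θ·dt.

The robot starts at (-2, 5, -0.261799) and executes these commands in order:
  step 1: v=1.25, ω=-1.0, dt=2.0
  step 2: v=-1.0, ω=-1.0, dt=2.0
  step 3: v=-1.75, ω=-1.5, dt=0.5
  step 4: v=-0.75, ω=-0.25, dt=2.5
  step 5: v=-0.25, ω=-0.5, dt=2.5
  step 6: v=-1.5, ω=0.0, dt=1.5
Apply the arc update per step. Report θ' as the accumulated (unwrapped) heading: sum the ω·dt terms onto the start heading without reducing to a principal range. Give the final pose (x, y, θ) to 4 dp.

step 1: θ'=-2.2618 (R=-1.2500) → pose (-1.3603, 2.9960, -2.2618)
step 2: θ'=-4.2618 (R=1.0000) → pose (0.3105, 2.7941, -4.2618)
step 3: θ'=-5.0118 (R=1.1667) → pose (0.3751, 1.9419, -5.0118)
step 4: θ'=-5.6368 (R=3.0000) → pose (-0.6845, 0.4320, -5.6368)
step 5: θ'=-6.8868 (R=0.5000) → pose (-1.2695, 0.4195, -6.8868)
step 6: θ'=-6.8868 (straight) → pose (-3.1219, 1.6967, -6.8868)

(-3.1219, 1.6967, -6.8868)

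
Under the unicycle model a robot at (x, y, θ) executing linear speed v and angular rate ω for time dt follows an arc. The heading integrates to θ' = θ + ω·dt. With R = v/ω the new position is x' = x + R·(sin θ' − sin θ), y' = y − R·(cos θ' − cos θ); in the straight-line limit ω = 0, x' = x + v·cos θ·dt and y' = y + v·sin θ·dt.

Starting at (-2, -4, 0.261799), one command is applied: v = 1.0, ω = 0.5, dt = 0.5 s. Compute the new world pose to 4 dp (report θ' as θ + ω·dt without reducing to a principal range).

(-1.5381, -3.8119, 0.5118)

θ' = 0.2618 + 0.5·0.5 = 0.5118
R = v/ω = 1.0/0.5 = 2.0000
x' = -2 + 2.0000·(sin 0.5118 − sin 0.2618) = -1.5381
y' = -4 − 2.0000·(cos 0.5118 − cos 0.2618) = -3.8119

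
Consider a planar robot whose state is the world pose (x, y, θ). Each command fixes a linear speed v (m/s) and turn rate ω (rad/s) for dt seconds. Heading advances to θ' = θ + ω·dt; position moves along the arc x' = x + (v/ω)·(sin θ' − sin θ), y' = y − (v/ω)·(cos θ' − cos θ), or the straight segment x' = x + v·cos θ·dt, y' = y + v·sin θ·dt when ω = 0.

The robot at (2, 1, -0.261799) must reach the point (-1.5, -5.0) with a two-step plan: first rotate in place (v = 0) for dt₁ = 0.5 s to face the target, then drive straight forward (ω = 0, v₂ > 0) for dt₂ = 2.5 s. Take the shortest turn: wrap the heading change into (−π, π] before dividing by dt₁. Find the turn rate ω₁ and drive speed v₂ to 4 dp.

ω₁ = -3.6741, v₂ = 2.7785

heading to target = atan2(-5−1, -1.5−2) = -2.0989
Δθ = wrap(-2.0989 − -0.2618) = -1.8371; ω₁ = Δθ/dt₁ = -3.6741
distance = √((-1.5−2)² + (-5−1)²) = 6.9462; v₂ = distance/dt₂ = 2.7785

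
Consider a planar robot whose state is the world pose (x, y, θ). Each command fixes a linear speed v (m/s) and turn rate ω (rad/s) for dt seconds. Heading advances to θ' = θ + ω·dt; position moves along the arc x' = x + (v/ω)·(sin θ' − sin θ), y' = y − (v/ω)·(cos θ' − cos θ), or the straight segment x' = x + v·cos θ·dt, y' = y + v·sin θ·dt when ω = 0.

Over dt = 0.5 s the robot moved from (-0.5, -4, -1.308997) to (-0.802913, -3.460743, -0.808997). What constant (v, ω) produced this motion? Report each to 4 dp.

Δθ = -0.808997 − -1.308997 = 0.500000
ω = Δθ/dt = 0.500000/0.5 = 1.0000
R = −Δy/(cos θ' − cos θ) = -1.2500
v = R·ω = -1.2500·1.0000 = -1.2500

v = -1.2500, ω = 1.0000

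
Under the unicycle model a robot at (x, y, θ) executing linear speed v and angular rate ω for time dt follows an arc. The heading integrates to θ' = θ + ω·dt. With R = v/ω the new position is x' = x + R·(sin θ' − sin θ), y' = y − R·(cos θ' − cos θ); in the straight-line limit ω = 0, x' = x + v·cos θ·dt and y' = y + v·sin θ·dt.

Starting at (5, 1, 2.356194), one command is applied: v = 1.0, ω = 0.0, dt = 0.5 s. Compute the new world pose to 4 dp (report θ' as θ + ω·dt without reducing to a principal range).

(4.6464, 1.3536, 2.3562)

θ' = 2.3562 + 0.0·0.5 = 2.3562
ω = 0 → straight: x' = 5 + 1.0·cos(2.3562)·0.5 = 4.6464
y' = 1 + 1.0·sin(2.3562)·0.5 = 1.3536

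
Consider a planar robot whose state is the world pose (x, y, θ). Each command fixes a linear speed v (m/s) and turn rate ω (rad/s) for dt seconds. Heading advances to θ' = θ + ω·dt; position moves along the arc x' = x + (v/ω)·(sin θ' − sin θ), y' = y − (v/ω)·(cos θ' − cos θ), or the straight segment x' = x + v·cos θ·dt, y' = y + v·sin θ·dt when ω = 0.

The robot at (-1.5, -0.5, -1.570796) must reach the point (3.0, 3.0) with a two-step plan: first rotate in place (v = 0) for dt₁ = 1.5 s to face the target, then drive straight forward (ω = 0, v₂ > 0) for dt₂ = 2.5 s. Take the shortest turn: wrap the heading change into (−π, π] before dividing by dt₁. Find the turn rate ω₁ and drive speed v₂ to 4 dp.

heading to target = atan2(3−-0.5, 3−-1.5) = 0.6610
Δθ = wrap(0.6610 − -1.5708) = 2.2318; ω₁ = Δθ/dt₁ = 1.4879
distance = √((3−-1.5)² + (3−-0.5)²) = 5.7009; v₂ = distance/dt₂ = 2.2804

ω₁ = 1.4879, v₂ = 2.2804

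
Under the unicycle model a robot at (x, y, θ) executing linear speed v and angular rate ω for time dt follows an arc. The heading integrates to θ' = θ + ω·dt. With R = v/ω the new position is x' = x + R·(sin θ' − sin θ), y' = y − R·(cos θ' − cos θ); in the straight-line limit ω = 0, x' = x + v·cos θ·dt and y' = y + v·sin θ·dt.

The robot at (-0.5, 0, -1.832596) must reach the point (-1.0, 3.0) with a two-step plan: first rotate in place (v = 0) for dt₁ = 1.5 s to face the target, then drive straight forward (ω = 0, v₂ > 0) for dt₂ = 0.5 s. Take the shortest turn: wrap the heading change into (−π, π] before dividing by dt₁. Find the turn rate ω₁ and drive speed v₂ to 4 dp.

ω₁ = -1.8098, v₂ = 6.0828

heading to target = atan2(3−0, -1−-0.5) = 1.7359
Δθ = wrap(1.7359 − -1.8326) = -2.7146; ω₁ = Δθ/dt₁ = -1.8098
distance = √((-1−-0.5)² + (3−0)²) = 3.0414; v₂ = distance/dt₂ = 6.0828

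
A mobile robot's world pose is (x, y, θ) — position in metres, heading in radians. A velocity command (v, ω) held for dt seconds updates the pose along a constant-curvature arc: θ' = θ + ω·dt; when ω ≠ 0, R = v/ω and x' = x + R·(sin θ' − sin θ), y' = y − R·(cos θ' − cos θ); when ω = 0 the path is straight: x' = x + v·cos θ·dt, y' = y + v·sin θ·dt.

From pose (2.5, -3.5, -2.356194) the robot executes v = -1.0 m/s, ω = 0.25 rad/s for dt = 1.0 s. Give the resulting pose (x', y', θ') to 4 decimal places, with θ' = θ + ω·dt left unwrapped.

θ' = -2.3562 + 0.25·1.0 = -2.1062
R = v/ω = -1.0/0.25 = -4.0000
x' = 2.5 + -4.0000·(sin -2.1062 − sin -2.3562) = 3.1118
y' = -3.5 − -4.0000·(cos -2.1062 − cos -2.3562) = -2.7123

(3.1118, -2.7123, -2.1062)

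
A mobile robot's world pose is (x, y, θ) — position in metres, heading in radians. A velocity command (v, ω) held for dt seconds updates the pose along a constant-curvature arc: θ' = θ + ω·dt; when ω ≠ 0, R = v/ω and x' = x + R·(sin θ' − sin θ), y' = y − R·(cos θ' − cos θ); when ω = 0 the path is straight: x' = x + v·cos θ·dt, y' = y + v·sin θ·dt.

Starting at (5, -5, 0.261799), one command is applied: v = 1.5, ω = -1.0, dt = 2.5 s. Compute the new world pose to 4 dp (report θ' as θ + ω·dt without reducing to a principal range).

θ' = 0.2618 + -1.0·2.5 = -2.2382
R = v/ω = 1.5/-1.0 = -1.5000
x' = 5 + -1.5000·(sin -2.2382 − sin 0.2618) = 6.5664
y' = -5 − -1.5000·(cos -2.2382 − cos 0.2618) = -7.3773

(6.5664, -7.3773, -2.2382)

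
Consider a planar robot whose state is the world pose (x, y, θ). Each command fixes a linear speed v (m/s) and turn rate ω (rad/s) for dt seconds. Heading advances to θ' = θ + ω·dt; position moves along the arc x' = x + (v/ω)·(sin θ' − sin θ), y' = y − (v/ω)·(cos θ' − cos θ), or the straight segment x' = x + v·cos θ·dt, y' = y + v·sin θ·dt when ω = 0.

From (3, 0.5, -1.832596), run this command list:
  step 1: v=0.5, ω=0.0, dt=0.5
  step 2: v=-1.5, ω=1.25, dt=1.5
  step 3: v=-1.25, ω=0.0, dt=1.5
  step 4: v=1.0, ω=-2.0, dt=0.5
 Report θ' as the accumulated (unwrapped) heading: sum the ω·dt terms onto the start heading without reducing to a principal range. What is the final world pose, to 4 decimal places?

(0.2821, 1.4767, -0.9576)

step 1: θ'=-1.8326 (straight) → pose (2.9353, 0.2585, -1.8326)
step 2: θ'=0.0424 (R=-1.2000) → pose (1.7253, 1.7680, 0.0424)
step 3: θ'=0.0424 (straight) → pose (-0.1480, 1.6885, 0.0424)
step 4: θ'=-0.9576 (R=-0.5000) → pose (0.2821, 1.4767, -0.9576)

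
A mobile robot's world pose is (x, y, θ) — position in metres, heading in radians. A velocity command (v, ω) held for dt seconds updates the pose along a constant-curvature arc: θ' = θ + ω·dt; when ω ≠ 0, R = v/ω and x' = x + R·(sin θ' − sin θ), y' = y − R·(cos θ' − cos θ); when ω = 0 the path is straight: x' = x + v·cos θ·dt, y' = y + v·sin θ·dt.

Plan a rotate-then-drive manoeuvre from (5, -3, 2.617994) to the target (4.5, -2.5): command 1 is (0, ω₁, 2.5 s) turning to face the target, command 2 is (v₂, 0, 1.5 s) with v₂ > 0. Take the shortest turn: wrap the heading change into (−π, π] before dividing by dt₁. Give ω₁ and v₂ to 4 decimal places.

ω₁ = -0.1047, v₂ = 0.4714

heading to target = atan2(-2.5−-3, 4.5−5) = 2.3562
Δθ = wrap(2.3562 − 2.6180) = -0.2618; ω₁ = Δθ/dt₁ = -0.1047
distance = √((4.5−5)² + (-2.5−-3)²) = 0.7071; v₂ = distance/dt₂ = 0.4714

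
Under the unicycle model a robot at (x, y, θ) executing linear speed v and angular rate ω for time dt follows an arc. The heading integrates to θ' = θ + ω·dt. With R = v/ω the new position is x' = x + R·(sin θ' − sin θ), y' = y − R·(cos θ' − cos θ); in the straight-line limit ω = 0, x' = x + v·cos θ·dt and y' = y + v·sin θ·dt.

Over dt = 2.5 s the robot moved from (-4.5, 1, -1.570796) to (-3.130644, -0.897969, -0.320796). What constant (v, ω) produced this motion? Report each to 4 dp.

Δθ = -0.320796 − -1.570796 = 1.250000
ω = Δθ/dt = 1.250000/2.5 = 0.5000
R = −Δy/(cos θ' − cos θ) = 2.0000
v = R·ω = 2.0000·0.5000 = 1.0000

v = 1.0000, ω = 0.5000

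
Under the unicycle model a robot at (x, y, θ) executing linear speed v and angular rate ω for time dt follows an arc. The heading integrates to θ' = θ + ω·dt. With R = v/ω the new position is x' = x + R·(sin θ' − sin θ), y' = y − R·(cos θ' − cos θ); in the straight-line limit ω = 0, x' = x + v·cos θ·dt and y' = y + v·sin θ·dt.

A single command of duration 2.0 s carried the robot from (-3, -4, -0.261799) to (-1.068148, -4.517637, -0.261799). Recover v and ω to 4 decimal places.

Δθ = -0.261799 − -0.261799 = 0.000000
ω = Δθ/dt = 0.000000/2.0 = 0.0000
ω = 0 → v = (Δx·cos θ + Δy·sin θ)/dt = 1.0000

v = 1.0000, ω = 0.0000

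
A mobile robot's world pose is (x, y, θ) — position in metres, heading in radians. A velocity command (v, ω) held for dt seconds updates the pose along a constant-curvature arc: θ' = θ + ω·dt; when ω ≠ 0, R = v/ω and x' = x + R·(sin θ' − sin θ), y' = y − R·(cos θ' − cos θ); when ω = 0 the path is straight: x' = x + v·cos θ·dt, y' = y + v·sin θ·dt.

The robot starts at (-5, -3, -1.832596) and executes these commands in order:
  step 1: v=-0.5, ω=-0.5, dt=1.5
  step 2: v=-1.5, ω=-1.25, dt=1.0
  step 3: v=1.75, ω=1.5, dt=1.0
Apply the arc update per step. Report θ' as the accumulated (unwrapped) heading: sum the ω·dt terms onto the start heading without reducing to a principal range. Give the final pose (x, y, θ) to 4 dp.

(-4.7510, -2.5974, -2.3326)

step 1: θ'=-2.5826 (R=1.0000) → pose (-4.5644, -2.4110, -2.5826)
step 2: θ'=-3.8326 (R=1.2000) → pose (-3.1632, -2.5036, -3.8326)
step 3: θ'=-2.3326 (R=1.1667) → pose (-4.7510, -2.5974, -2.3326)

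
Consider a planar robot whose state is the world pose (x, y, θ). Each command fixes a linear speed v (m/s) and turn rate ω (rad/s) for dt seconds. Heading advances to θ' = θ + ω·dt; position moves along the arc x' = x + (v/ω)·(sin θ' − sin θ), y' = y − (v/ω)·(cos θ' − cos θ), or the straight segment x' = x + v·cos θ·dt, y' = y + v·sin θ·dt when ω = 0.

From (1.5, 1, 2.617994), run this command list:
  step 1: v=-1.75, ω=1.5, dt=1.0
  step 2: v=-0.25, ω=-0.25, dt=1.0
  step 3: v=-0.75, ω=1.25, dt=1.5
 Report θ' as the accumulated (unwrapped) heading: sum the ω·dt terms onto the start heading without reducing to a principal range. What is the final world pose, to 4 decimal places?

step 1: θ'=4.1180 (R=-1.1667) → pose (3.0499, 1.3570, 4.1180)
step 2: θ'=3.8680 (R=1.0000) → pose (3.2142, 1.5446, 3.8680)
step 3: θ'=5.7430 (R=-0.6000) → pose (3.1243, 2.5077, 5.7430)

(3.1243, 2.5077, 5.7430)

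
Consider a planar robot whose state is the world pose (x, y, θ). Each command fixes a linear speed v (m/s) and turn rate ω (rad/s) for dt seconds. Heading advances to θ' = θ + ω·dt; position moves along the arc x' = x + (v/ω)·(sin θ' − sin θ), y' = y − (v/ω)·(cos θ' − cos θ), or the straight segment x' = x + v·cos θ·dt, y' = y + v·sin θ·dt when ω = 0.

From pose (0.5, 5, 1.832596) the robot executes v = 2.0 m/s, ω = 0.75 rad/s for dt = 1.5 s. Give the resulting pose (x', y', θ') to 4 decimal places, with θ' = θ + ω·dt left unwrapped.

θ' = 1.8326 + 0.75·1.5 = 2.9576
R = v/ω = 2.0/0.75 = 2.6667
x' = 0.5 + 2.6667·(sin 2.9576 − sin 1.8326) = -1.5879
y' = 5 − 2.6667·(cos 2.9576 − cos 1.8326) = 6.9315

(-1.5879, 6.9315, 2.9576)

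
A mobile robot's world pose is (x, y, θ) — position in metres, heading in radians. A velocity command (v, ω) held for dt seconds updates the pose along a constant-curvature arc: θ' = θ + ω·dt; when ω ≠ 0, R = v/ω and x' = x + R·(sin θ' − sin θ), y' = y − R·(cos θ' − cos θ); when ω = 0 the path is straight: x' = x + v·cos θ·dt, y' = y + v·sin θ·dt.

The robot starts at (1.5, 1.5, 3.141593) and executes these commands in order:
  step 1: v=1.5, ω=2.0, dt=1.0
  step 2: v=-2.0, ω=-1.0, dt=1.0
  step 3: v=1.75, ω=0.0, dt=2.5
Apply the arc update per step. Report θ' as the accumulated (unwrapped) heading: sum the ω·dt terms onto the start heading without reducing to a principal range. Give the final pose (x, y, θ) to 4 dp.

(-1.4101, -1.3306, 4.1416)

step 1: θ'=5.1416 (R=0.7500) → pose (0.8180, 0.4379, 5.1416)
step 2: θ'=4.1416 (R=2.0000) → pose (0.9537, 2.3508, 4.1416)
step 3: θ'=4.1416 (straight) → pose (-1.4101, -1.3306, 4.1416)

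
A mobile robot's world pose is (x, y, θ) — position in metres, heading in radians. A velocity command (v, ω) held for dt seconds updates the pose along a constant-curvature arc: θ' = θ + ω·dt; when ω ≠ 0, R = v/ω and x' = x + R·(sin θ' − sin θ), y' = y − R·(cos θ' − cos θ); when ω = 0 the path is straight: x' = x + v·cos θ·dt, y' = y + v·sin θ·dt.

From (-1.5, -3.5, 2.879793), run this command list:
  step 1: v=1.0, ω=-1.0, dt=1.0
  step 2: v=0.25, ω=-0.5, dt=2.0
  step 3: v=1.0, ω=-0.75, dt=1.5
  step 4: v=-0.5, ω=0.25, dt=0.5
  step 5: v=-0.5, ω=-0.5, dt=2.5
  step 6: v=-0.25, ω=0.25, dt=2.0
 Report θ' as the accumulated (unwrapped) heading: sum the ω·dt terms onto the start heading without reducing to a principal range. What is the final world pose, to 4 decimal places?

step 1: θ'=1.8798 (R=-1.0000) → pose (-2.1938, -2.8382, 1.8798)
step 2: θ'=0.8798 (R=-0.5000) → pose (-2.1028, -2.3675, 0.8798)
step 3: θ'=-0.2452 (R=-1.3333) → pose (-0.7517, -1.9238, -0.2452)
step 4: θ'=-0.1202 (R=-2.0000) → pose (-0.9973, -1.8784, -0.1202)
step 5: θ'=-1.3702 (R=1.0000) → pose (-1.8574, -1.0848, -1.3702)
step 6: θ'=-0.8702 (R=-1.0000) → pose (-2.0728, -0.6394, -0.8702)

(-2.0728, -0.6394, -0.8702)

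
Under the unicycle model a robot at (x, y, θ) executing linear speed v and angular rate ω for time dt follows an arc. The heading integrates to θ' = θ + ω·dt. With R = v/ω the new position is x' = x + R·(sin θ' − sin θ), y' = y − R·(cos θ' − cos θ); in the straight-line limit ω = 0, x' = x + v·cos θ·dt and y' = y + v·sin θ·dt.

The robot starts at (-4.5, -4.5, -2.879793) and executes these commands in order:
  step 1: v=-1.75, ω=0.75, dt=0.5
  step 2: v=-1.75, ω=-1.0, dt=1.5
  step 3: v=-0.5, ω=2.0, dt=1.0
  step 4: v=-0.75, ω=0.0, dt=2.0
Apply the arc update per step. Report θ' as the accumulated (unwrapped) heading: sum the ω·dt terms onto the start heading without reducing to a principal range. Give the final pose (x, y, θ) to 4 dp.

step 1: θ'=-2.5048 (R=-2.3333) → pose (-3.7165, -4.1222, -2.5048)
step 2: θ'=-4.0048 (R=1.7500) → pose (-1.3460, -4.3917, -4.0048)
step 3: θ'=-2.0048 (R=-0.2500) → pose (-0.9292, -4.3343, -2.0048)
step 4: θ'=-2.0048 (straight) → pose (-0.2984, -2.9734, -2.0048)

(-0.2984, -2.9734, -2.0048)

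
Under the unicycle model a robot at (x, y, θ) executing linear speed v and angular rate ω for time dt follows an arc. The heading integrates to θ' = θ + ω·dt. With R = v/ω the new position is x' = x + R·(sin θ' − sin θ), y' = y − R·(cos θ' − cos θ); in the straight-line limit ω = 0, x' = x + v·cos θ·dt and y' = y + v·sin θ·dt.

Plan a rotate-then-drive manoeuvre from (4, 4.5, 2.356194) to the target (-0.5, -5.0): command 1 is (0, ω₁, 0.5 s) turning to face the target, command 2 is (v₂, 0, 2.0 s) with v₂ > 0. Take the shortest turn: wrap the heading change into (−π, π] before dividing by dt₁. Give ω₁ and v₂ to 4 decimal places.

ω₁ = 3.8276, v₂ = 5.2559

heading to target = atan2(-5−4.5, -0.5−4) = -2.0132
Δθ = wrap(-2.0132 − 2.3562) = 1.9138; ω₁ = Δθ/dt₁ = 3.8276
distance = √((-0.5−4)² + (-5−4.5)²) = 10.5119; v₂ = distance/dt₂ = 5.2559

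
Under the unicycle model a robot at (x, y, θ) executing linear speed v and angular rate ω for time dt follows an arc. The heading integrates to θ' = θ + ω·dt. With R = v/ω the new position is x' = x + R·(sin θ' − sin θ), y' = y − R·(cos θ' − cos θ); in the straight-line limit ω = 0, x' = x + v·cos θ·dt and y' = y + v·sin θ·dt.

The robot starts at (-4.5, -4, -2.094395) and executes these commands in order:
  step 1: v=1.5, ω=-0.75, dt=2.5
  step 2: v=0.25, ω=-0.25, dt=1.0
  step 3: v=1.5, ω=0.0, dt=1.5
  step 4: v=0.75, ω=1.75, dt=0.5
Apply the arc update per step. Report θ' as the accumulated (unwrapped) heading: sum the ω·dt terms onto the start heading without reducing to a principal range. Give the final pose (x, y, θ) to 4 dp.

(-9.2055, -1.9507, -3.3444)

step 1: θ'=-3.9694 (R=-2.0000) → pose (-7.7049, -4.3530, -3.9694)
step 2: θ'=-4.2194 (R=-1.0000) → pose (-7.8494, -4.1498, -4.2194)
step 3: θ'=-4.2194 (straight) → pose (-8.9143, -2.1677, -4.2194)
step 4: θ'=-3.3444 (R=0.4286) → pose (-9.2055, -1.9507, -3.3444)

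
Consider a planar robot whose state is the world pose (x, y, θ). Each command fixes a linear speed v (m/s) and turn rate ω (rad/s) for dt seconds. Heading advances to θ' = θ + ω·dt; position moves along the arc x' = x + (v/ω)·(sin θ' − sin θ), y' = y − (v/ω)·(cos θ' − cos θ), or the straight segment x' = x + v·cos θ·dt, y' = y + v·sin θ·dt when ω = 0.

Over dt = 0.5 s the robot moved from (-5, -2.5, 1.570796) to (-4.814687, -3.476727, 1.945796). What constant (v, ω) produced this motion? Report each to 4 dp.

Δθ = 1.945796 − 1.570796 = 0.375000
ω = Δθ/dt = 0.375000/0.5 = 0.7500
R = −Δy/(cos θ' − cos θ) = -2.6667
v = R·ω = -2.6667·0.7500 = -2.0000

v = -2.0000, ω = 0.7500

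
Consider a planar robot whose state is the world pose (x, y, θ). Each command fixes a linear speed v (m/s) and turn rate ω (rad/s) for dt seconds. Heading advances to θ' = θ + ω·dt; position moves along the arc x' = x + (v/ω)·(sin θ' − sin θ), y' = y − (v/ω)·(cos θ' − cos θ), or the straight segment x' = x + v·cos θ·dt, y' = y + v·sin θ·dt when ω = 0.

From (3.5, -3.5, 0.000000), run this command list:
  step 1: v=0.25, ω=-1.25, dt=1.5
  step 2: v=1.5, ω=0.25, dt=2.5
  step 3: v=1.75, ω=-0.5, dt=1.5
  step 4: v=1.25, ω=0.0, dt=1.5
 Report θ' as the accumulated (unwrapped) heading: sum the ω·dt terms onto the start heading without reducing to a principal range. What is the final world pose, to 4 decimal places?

step 1: θ'=-1.8750 (R=-0.2000) → pose (3.6908, -3.7599, -1.8750)
step 2: θ'=-1.2500 (R=6.0000) → pose (3.7214, -7.4490, -1.2500)
step 3: θ'=-2.0000 (R=-3.5000) → pose (3.5825, -10.0092, -2.0000)
step 4: θ'=-2.0000 (straight) → pose (2.8022, -11.7141, -2.0000)

(2.8022, -11.7141, -2.0000)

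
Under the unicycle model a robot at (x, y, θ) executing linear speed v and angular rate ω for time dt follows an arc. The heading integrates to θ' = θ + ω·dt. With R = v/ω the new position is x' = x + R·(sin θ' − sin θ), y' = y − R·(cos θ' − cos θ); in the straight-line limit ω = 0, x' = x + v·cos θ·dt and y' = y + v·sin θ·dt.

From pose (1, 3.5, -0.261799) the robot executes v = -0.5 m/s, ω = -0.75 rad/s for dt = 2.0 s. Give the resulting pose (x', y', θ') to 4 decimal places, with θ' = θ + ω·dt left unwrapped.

θ' = -0.2618 + -0.75·2.0 = -1.7618
R = v/ω = -0.5/-0.75 = 0.6667
x' = 1 + 0.6667·(sin -1.7618 − sin -0.2618) = 0.5180
y' = 3.5 − 0.6667·(cos -1.7618 − cos -0.2618) = 4.2705

(0.5180, 4.2705, -1.7618)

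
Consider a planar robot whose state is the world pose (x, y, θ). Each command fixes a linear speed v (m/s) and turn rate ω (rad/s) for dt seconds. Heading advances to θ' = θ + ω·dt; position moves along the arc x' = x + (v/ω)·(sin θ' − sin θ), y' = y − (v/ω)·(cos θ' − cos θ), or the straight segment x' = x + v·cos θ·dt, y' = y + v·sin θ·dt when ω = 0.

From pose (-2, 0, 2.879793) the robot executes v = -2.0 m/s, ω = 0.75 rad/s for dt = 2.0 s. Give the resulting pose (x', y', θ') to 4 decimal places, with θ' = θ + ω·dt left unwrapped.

θ' = 2.8798 + 0.75·2.0 = 4.3798
R = v/ω = -2.0/0.75 = -2.6667
x' = -2 + -2.6667·(sin 4.3798 − sin 2.8798) = 1.2107
y' = 0 − -2.6667·(cos 4.3798 − cos 2.8798) = 1.7051

(1.2107, 1.7051, 4.3798)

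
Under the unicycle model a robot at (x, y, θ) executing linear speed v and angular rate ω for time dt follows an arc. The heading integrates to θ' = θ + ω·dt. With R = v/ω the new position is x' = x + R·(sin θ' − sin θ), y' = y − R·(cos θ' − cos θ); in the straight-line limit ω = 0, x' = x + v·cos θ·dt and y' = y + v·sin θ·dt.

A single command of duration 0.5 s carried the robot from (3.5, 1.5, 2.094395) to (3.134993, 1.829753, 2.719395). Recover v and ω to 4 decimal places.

Δθ = 2.719395 − 2.094395 = 0.625000
ω = Δθ/dt = 0.625000/0.5 = 1.2500
R = Δx/(sin θ' − sin θ) = 0.8000
v = R·ω = 0.8000·1.2500 = 1.0000

v = 1.0000, ω = 1.2500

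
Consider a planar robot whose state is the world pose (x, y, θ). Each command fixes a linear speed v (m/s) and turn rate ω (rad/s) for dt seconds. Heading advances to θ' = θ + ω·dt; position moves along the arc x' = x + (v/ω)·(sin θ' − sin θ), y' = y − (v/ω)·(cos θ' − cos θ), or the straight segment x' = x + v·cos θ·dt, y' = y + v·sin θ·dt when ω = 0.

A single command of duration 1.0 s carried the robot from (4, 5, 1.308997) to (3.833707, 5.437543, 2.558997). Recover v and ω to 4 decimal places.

Δθ = 2.558997 − 1.308997 = 1.250000
ω = Δθ/dt = 1.250000/1.0 = 1.2500
R = −Δy/(cos θ' − cos θ) = 0.4000
v = R·ω = 0.4000·1.2500 = 0.5000

v = 0.5000, ω = 1.2500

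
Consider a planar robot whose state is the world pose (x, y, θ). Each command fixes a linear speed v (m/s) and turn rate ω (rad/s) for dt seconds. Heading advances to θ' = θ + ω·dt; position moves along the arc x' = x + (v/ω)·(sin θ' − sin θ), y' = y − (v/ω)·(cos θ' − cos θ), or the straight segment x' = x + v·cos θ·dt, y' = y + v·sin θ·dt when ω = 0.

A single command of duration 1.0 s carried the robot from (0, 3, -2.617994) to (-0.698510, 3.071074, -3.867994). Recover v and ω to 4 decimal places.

Δθ = -3.867994 − -2.617994 = -1.250000
ω = Δθ/dt = -1.250000/1.0 = -1.2500
R = Δx/(sin θ' − sin θ) = -0.6000
v = R·ω = -0.6000·-1.2500 = 0.7500

v = 0.7500, ω = -1.2500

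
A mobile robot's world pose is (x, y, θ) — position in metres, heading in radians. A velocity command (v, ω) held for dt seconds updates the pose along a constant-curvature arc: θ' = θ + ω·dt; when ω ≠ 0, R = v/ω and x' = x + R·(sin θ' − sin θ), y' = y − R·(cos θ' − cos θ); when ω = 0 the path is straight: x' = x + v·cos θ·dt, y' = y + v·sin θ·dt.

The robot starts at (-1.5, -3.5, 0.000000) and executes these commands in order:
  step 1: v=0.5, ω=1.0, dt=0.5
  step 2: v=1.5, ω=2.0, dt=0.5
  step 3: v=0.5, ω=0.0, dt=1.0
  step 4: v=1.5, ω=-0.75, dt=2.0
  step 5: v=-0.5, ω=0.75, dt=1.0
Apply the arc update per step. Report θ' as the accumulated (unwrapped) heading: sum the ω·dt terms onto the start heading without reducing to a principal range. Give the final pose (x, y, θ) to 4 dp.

step 1: θ'=0.5000 (R=0.5000) → pose (-1.2603, -3.4388, 0.5000)
step 2: θ'=1.5000 (R=0.7500) → pose (-0.8717, -2.8337, 1.5000)
step 3: θ'=1.5000 (straight) → pose (-0.8364, -2.3349, 1.5000)
step 4: θ'=0.0000 (R=-2.0000) → pose (1.1586, -0.4764, 0.0000)
step 5: θ'=0.7500 (R=-0.6667) → pose (0.7042, -0.6553, 0.7500)

(0.7042, -0.6553, 0.7500)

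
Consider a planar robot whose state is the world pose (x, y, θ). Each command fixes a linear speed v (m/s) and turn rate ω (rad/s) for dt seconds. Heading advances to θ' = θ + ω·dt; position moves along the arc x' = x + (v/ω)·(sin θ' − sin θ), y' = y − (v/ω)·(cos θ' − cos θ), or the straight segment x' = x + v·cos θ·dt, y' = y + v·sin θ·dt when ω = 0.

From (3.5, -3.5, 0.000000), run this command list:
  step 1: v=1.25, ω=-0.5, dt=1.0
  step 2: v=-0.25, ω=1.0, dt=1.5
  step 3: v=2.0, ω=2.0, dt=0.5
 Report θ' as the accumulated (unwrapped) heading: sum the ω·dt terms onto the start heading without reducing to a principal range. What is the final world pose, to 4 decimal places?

step 1: θ'=-0.5000 (R=-2.5000) → pose (4.6986, -3.8060, -0.5000)
step 2: θ'=1.0000 (R=-0.2500) → pose (4.3683, -3.8904, 1.0000)
step 3: θ'=2.0000 (R=1.0000) → pose (4.4362, -2.9339, 2.0000)

(4.4362, -2.9339, 2.0000)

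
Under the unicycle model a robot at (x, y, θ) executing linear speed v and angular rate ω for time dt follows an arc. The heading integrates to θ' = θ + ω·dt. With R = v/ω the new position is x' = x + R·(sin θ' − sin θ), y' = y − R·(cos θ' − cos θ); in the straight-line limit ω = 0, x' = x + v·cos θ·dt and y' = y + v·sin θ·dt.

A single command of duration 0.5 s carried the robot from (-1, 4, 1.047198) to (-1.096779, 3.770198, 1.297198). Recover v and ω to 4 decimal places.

v = -0.5000, ω = 0.5000

Δθ = 1.297198 − 1.047198 = 0.250000
ω = Δθ/dt = 0.250000/0.5 = 0.5000
R = −Δy/(cos θ' − cos θ) = -1.0000
v = R·ω = -1.0000·0.5000 = -0.5000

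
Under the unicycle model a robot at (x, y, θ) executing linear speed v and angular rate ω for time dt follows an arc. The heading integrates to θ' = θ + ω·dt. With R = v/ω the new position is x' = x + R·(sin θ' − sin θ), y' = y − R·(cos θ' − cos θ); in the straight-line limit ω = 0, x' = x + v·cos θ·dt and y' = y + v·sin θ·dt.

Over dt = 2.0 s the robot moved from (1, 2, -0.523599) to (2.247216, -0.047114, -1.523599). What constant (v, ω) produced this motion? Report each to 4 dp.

Δθ = -1.523599 − -0.523599 = -1.000000
ω = Δθ/dt = -1.000000/2.0 = -0.5000
R = −Δy/(cos θ' − cos θ) = -2.5000
v = R·ω = -2.5000·-0.5000 = 1.2500

v = 1.2500, ω = -0.5000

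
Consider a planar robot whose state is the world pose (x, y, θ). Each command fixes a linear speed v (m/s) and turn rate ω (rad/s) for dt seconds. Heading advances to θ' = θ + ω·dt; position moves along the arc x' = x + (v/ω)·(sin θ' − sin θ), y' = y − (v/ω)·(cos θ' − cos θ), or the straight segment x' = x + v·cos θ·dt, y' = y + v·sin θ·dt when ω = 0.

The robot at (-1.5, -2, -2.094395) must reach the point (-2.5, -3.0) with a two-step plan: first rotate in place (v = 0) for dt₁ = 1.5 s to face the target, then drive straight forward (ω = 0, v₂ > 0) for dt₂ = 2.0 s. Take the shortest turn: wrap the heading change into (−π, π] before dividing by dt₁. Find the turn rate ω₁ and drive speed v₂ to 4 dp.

heading to target = atan2(-3−-2, -2.5−-1.5) = -2.3562
Δθ = wrap(-2.3562 − -2.0944) = -0.2618; ω₁ = Δθ/dt₁ = -0.1745
distance = √((-2.5−-1.5)² + (-3−-2)²) = 1.4142; v₂ = distance/dt₂ = 0.7071

ω₁ = -0.1745, v₂ = 0.7071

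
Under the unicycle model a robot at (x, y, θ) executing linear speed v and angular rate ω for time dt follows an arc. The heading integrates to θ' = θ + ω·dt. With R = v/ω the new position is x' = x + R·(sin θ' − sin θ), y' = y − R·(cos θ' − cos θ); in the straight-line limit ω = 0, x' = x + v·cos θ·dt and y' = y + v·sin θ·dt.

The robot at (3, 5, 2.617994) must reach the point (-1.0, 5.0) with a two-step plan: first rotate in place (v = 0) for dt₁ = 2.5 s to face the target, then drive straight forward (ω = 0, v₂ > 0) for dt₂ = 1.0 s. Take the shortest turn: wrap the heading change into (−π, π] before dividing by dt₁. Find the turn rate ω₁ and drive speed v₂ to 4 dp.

heading to target = atan2(5−5, -1−3) = 3.1416
Δθ = wrap(3.1416 − 2.6180) = 0.5236; ω₁ = Δθ/dt₁ = 0.2094
distance = √((-1−3)² + (5−5)²) = 4.0000; v₂ = distance/dt₂ = 4.0000

ω₁ = 0.2094, v₂ = 4.0000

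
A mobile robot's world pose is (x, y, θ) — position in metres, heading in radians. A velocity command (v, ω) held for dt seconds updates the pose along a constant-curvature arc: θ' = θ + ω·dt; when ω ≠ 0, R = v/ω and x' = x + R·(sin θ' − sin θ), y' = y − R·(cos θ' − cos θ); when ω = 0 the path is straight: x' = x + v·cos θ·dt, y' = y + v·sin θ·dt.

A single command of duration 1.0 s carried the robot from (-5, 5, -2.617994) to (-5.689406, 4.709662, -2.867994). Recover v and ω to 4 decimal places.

Δθ = -2.867994 − -2.617994 = -0.250000
ω = Δθ/dt = -0.250000/1.0 = -0.2500
R = Δx/(sin θ' − sin θ) = -3.0000
v = R·ω = -3.0000·-0.2500 = 0.7500

v = 0.7500, ω = -0.2500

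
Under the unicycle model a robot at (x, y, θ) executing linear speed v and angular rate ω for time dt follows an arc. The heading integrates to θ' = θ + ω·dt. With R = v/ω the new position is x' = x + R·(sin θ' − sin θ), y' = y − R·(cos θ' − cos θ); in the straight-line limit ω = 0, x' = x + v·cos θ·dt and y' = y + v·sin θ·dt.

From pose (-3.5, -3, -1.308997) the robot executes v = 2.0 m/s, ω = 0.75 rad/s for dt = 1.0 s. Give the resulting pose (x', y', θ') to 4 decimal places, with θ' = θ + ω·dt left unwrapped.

(-2.3384, -4.5706, -0.5590)

θ' = -1.3090 + 0.75·1.0 = -0.5590
R = v/ω = 2.0/0.75 = 2.6667
x' = -3.5 + 2.6667·(sin -0.5590 − sin -1.3090) = -2.3384
y' = -3 − 2.6667·(cos -0.5590 − cos -1.3090) = -4.5706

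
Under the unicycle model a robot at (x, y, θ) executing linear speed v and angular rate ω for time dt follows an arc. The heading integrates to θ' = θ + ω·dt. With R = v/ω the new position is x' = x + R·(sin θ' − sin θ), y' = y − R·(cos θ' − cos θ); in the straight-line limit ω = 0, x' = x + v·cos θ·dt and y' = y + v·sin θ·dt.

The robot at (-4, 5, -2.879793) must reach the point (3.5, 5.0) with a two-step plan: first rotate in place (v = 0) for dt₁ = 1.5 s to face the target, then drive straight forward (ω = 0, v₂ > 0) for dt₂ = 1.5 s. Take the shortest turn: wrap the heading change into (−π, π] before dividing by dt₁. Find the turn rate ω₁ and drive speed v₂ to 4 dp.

heading to target = atan2(5−5, 3.5−-4) = 0.0000
Δθ = wrap(0.0000 − -2.8798) = 2.8798; ω₁ = Δθ/dt₁ = 1.9199
distance = √((3.5−-4)² + (5−5)²) = 7.5000; v₂ = distance/dt₂ = 5.0000

ω₁ = 1.9199, v₂ = 5.0000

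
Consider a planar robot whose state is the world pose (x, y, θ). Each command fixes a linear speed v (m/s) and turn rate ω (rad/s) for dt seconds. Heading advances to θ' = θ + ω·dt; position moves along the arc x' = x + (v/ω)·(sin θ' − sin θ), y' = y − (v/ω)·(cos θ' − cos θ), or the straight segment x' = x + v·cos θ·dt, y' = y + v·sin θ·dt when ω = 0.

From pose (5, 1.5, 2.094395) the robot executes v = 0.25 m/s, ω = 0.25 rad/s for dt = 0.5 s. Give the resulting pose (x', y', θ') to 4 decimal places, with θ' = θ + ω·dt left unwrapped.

(4.9309, 1.6041, 2.2194)

θ' = 2.0944 + 0.25·0.5 = 2.2194
R = v/ω = 0.25/0.25 = 1.0000
x' = 5 + 1.0000·(sin 2.2194 − sin 2.0944) = 4.9309
y' = 1.5 − 1.0000·(cos 2.2194 − cos 2.0944) = 1.6041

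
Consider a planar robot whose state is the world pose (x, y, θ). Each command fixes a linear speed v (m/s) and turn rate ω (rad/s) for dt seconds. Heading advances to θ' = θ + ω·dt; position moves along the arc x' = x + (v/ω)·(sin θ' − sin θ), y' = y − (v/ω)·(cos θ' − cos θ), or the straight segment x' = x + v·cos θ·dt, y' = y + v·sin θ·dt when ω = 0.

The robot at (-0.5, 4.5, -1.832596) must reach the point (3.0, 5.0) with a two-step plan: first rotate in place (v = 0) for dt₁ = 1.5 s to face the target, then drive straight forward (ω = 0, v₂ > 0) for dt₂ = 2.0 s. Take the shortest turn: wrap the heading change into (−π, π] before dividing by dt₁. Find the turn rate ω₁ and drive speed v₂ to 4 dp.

ω₁ = 1.3163, v₂ = 1.7678

heading to target = atan2(5−4.5, 3−-0.5) = 0.1419
Δθ = wrap(0.1419 − -1.8326) = 1.9745; ω₁ = Δθ/dt₁ = 1.3163
distance = √((3−-0.5)² + (5−4.5)²) = 3.5355; v₂ = distance/dt₂ = 1.7678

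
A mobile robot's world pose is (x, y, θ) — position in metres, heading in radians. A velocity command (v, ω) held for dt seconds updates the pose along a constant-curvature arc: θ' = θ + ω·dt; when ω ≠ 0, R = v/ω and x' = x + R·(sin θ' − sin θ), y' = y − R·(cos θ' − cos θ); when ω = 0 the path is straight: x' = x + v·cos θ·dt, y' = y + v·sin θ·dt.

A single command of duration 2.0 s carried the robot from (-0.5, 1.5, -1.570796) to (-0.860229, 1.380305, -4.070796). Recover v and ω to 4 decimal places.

Δθ = -4.070796 − -1.570796 = -2.500000
ω = Δθ/dt = -2.500000/2.0 = -1.2500
R = Δx/(sin θ' − sin θ) = -0.2000
v = R·ω = -0.2000·-1.2500 = 0.2500

v = 0.2500, ω = -1.2500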